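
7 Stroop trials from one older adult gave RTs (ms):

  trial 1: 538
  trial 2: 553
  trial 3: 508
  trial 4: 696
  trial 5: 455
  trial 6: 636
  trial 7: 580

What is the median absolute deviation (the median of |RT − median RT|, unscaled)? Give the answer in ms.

Sorted: 455, 508, 538, 553, 580, 636, 696 → median = 553
|x − 553|: 15, 0, 45, 143, 98, 83, 27
Sorted deviations: 0, 15, 27, 45, 83, 98, 143 → MAD = 45

45 ms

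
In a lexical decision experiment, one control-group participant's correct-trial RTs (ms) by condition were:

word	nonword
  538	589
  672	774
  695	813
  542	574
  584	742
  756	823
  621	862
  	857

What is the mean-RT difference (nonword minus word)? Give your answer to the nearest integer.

125 ms

M(word) = 4408/7 = 629.714
M(nonword) = 6034/8 = 754.250
Difference = 754.250 − 629.714 = 124.536 ms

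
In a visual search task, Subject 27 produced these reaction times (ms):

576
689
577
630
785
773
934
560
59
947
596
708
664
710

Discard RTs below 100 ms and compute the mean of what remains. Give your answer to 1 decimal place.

Excluded: 59
Retained (n=13): Σ = 9149
Mean = 9149/13 = 703.7692

703.8 ms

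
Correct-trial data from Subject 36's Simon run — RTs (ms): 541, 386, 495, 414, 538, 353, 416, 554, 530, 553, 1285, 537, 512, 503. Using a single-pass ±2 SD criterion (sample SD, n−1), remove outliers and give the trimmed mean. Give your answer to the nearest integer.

n = 14, ΣRT = 7617, M = 544.071
Σ(x−M)² = 649386.93; s = √(649386.93/13) = 223.501
Cutoffs: 544.071 ± 2·223.501 → [97.1, 991.1]
Outside: 1285 → excluded.
Retained (n=13): Σ = 6332, mean = 6332/13 = 487.077

487 ms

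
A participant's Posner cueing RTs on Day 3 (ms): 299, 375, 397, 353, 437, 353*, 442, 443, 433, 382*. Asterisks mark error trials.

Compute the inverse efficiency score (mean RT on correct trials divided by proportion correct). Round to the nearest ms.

Correct trials (n=8): 299, 375, 397, 353, 437, 442, 443, 433
Mean correct RT = 3179/8 = 397.3750 ms
Proportion correct = 8/10
IES = 397.3750 / (8/10) = 496.719 ms

497 ms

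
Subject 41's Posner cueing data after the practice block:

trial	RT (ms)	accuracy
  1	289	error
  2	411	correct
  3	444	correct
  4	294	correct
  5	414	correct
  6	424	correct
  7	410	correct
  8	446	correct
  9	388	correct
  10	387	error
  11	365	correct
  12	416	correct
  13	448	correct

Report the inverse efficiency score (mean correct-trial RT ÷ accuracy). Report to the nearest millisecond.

Correct trials (n=11): 411, 444, 294, 414, 424, 410, 446, 388, 365, 416, 448
Mean correct RT = 4460/11 = 405.4545 ms
Proportion correct = 11/13
IES = 405.4545 / (11/13) = 479.174 ms

479 ms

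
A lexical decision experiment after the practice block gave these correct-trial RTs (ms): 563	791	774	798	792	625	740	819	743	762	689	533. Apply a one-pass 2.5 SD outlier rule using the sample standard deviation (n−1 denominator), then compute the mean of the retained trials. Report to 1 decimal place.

n = 12, ΣRT = 8629, M = 719.083
Σ(x−M)² = 101312.92; s = √(101312.92/11) = 95.970
Cutoffs: 719.083 ± 2.5·95.970 → [479.2, 959.0]
No RTs fall outside the cutoffs; all 12 retained. Mean = 8629/12 = 719.083

719.1 ms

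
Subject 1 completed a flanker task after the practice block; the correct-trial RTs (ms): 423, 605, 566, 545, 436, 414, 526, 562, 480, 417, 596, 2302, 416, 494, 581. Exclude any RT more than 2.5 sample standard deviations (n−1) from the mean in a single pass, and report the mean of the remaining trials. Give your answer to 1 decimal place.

n = 15, ΣRT = 9363, M = 624.200
Σ(x−M)² = 3085324.40; s = √(3085324.40/14) = 469.447
Cutoffs: 624.200 ± 2.5·469.447 → [-549.4, 1797.8]
Outside: 2302 → excluded.
Retained (n=14): Σ = 7061, mean = 7061/14 = 504.357

504.4 ms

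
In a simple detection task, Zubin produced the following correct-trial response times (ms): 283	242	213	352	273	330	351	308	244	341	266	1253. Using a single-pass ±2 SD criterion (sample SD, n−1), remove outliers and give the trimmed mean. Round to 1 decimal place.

291.2 ms

n = 12, ΣRT = 4456, M = 371.333
Σ(x−M)² = 871340.67; s = √(871340.67/11) = 281.448
Cutoffs: 371.333 ± 2·281.448 → [-191.6, 934.2]
Outside: 1253 → excluded.
Retained (n=11): Σ = 3203, mean = 3203/11 = 291.182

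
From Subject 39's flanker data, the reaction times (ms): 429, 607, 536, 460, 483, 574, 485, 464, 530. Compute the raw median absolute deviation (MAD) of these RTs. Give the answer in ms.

Sorted: 429, 460, 464, 483, 485, 530, 536, 574, 607 → median = 485
|x − 485|: 56, 122, 51, 25, 2, 89, 0, 21, 45
Sorted deviations: 0, 2, 21, 25, 45, 51, 56, 89, 122 → MAD = 45

45 ms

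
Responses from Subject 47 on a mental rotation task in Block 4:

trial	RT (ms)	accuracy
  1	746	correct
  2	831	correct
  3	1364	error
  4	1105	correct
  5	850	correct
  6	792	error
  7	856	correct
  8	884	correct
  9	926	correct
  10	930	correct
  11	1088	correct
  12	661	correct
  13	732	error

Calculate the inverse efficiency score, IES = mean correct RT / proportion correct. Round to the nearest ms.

Correct trials (n=10): 746, 831, 1105, 850, 856, 884, 926, 930, 1088, 661
Mean correct RT = 8877/10 = 887.7000 ms
Proportion correct = 10/13
IES = 887.7000 / (10/13) = 1154.010 ms

1154 ms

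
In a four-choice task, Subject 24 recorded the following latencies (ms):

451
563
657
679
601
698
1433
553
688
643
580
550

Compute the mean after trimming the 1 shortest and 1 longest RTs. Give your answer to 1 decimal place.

621.2 ms

Sorted: 451, 550, 553, 563, 580, 601, 643, 657, 679, 688, 698, 1433
Drop lowest 1 (451) and highest 1 (1433)
Remaining (n=10): Σ = 6212, mean = 6212/10 = 621.200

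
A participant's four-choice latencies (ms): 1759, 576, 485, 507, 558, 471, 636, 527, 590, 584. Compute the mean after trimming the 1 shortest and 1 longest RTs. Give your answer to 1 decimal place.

Sorted: 471, 485, 507, 527, 558, 576, 584, 590, 636, 1759
Drop lowest 1 (471) and highest 1 (1759)
Remaining (n=8): Σ = 4463, mean = 4463/8 = 557.875

557.9 ms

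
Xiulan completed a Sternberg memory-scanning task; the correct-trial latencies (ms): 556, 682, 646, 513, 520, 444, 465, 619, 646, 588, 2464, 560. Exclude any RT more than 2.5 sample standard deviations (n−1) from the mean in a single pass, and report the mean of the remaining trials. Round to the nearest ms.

567 ms

n = 12, ΣRT = 8703, M = 725.250
Σ(x−M)² = 3357772.25; s = √(3357772.25/11) = 552.496
Cutoffs: 725.250 ± 2.5·552.496 → [-656.0, 2106.5]
Outside: 2464 → excluded.
Retained (n=11): Σ = 6239, mean = 6239/11 = 567.182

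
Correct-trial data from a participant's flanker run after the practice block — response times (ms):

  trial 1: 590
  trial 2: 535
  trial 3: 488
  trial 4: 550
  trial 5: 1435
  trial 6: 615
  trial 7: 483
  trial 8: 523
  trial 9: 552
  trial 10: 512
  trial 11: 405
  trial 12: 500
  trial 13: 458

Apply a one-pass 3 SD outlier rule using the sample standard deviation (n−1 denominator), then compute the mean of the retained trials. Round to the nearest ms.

n = 13, ΣRT = 7646, M = 588.154
Σ(x−M)² = 812849.69; s = √(812849.69/12) = 260.264
Cutoffs: 588.154 ± 3·260.264 → [-192.6, 1368.9]
Outside: 1435 → excluded.
Retained (n=12): Σ = 6211, mean = 6211/12 = 517.583

518 ms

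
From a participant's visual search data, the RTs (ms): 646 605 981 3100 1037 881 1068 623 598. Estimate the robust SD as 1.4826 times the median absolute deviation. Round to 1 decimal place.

348.4 ms

Sorted: 598, 605, 623, 646, 881, 981, 1037, 1068, 3100 → median = 881
|x − 881| sorted: 0, 100, 156, 187, 235, 258, 276, 283, 2219 → MAD = 235
Robust SD ≈ 1.4826 × 235 = 348.411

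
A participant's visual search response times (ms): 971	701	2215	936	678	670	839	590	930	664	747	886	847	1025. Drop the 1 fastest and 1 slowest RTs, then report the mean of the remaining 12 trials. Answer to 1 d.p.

824.5 ms

Sorted: 590, 664, 670, 678, 701, 747, 839, 847, 886, 930, 936, 971, 1025, 2215
Drop lowest 1 (590) and highest 1 (2215)
Remaining (n=12): Σ = 9894, mean = 9894/12 = 824.500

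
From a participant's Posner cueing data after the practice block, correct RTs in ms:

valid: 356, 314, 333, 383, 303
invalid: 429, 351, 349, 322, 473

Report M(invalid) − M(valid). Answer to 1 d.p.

M(valid) = 1689/5 = 337.800
M(invalid) = 1924/5 = 384.800
Difference = 384.800 − 337.800 = 47.000 ms

47.0 ms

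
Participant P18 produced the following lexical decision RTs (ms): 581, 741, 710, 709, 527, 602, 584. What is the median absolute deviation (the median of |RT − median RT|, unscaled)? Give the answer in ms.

Sorted: 527, 581, 584, 602, 709, 710, 741 → median = 602
|x − 602|: 21, 139, 108, 107, 75, 0, 18
Sorted deviations: 0, 18, 21, 75, 107, 108, 139 → MAD = 75

75 ms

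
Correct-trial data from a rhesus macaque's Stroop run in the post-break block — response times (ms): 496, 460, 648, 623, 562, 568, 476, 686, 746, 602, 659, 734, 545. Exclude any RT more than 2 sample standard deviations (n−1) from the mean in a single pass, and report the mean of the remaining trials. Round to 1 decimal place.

n = 13, ΣRT = 7805, M = 600.385
Σ(x−M)² = 104269.08; s = √(104269.08/12) = 93.215
Cutoffs: 600.385 ± 2·93.215 → [414.0, 786.8]
No RTs fall outside the cutoffs; all 13 retained. Mean = 7805/13 = 600.385

600.4 ms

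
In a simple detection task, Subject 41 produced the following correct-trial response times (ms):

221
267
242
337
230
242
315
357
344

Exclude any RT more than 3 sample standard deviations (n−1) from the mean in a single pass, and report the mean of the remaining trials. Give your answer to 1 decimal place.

283.9 ms

n = 9, ΣRT = 2555, M = 283.889
Σ(x−M)² = 23400.89; s = √(23400.89/8) = 54.084
Cutoffs: 283.889 ± 3·54.084 → [121.6, 446.1]
No RTs fall outside the cutoffs; all 9 retained. Mean = 2555/9 = 283.889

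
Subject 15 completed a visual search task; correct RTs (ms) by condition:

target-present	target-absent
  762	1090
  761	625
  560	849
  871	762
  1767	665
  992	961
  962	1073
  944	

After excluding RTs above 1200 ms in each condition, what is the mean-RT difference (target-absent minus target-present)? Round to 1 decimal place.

24.7 ms

target-present: exclude 1767
M(target-present) = 5852/7 = 836.000
M(target-absent) = 6025/7 = 860.714
Difference = 860.714 − 836.000 = 24.714 ms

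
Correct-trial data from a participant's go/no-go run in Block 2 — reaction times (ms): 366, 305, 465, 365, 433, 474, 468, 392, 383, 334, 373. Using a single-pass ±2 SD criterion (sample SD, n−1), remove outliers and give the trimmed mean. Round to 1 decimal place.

396.2 ms

n = 11, ΣRT = 4358, M = 396.182
Σ(x−M)² = 32097.64; s = √(32097.64/10) = 56.655
Cutoffs: 396.182 ± 2·56.655 → [282.9, 509.5]
No RTs fall outside the cutoffs; all 11 retained. Mean = 4358/11 = 396.182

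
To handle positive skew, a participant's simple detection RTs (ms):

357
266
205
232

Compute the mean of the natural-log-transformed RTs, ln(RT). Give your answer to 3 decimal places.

ln(RT): 5.8777, 5.5835, 5.3230, 5.4467
Σ ln(RT) = 22.2310
Mean = 22.2310/4 = 5.55774

5.558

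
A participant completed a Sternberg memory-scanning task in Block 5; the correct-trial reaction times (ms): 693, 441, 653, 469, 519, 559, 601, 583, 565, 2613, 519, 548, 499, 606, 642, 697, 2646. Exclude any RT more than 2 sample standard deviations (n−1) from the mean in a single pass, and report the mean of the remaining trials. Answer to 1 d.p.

572.9 ms

n = 17, ΣRT = 13853, M = 814.882
Σ(x−M)² = 7547651.76; s = √(7547651.76/16) = 686.825
Cutoffs: 814.882 ± 2·686.825 → [-558.8, 2188.5]
Outside: 2613, 2646 → excluded.
Retained (n=15): Σ = 8594, mean = 8594/15 = 572.933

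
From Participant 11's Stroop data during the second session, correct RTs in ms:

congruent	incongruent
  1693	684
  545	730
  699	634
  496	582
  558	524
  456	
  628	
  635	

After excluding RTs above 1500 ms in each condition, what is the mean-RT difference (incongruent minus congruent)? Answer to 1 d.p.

congruent: exclude 1693
M(congruent) = 4017/7 = 573.857
M(incongruent) = 3154/5 = 630.800
Difference = 630.800 − 573.857 = 56.943 ms

56.9 ms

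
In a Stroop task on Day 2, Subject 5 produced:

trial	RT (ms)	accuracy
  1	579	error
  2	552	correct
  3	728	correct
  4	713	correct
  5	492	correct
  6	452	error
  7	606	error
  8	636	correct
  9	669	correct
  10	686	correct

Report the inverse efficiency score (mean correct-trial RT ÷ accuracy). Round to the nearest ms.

Correct trials (n=7): 552, 728, 713, 492, 636, 669, 686
Mean correct RT = 4476/7 = 639.4286 ms
Proportion correct = 7/10
IES = 639.4286 / (7/10) = 913.469 ms

913 ms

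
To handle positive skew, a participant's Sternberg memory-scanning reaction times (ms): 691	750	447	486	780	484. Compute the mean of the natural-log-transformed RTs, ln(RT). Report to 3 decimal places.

6.381

ln(RT): 6.5381, 6.6201, 6.1026, 6.1862, 6.6593, 6.1821
Σ ln(RT) = 38.2884
Mean = 38.2884/6 = 6.38139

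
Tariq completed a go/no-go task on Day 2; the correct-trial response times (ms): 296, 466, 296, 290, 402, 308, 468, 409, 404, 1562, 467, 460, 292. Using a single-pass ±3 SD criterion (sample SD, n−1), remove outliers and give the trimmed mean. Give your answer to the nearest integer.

380 ms

n = 13, ΣRT = 6120, M = 470.769
Σ(x−M)² = 1356166.31; s = √(1356166.31/12) = 336.175
Cutoffs: 470.769 ± 3·336.175 → [-537.8, 1479.3]
Outside: 1562 → excluded.
Retained (n=12): Σ = 4558, mean = 4558/12 = 379.833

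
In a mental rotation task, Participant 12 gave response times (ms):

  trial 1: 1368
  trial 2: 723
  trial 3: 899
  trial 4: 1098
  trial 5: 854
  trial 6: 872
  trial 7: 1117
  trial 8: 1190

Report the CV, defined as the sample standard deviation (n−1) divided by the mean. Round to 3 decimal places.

0.210

n = 8, Σ = 8121, M = 1015.1250
Σ(x−M)² = 317616.875; s = √(317616.875/7) = 213.0114
CV = 213.0114 / 1015.1250 = 0.20984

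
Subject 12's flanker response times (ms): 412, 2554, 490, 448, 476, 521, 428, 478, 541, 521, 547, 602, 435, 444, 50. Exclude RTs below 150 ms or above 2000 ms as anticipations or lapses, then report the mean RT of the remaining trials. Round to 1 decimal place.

487.9 ms

Excluded: 50, 2554
Retained (n=13): Σ = 6343
Mean = 6343/13 = 487.9231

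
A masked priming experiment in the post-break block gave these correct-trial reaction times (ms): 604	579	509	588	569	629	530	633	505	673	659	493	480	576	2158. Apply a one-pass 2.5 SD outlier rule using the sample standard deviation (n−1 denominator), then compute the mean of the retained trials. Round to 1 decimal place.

n = 15, ΣRT = 10185, M = 679.000
Σ(x−M)² = 2394682.00; s = √(2394682.00/14) = 413.580
Cutoffs: 679.000 ± 2.5·413.580 → [-355.0, 1713.0]
Outside: 2158 → excluded.
Retained (n=14): Σ = 8027, mean = 8027/14 = 573.357

573.4 ms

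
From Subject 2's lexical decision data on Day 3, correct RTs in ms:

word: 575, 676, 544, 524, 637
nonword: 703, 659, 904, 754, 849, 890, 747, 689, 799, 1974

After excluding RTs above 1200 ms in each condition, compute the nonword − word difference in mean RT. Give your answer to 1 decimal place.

185.9 ms

nonword: exclude 1974
M(word) = 2956/5 = 591.200
M(nonword) = 6994/9 = 777.111
Difference = 777.111 − 591.200 = 185.911 ms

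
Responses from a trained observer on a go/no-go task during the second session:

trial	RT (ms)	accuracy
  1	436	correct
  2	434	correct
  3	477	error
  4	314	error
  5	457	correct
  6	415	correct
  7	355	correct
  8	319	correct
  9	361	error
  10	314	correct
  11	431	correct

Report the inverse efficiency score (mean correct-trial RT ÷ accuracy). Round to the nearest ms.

Correct trials (n=8): 436, 434, 457, 415, 355, 319, 314, 431
Mean correct RT = 3161/8 = 395.1250 ms
Proportion correct = 8/11
IES = 395.1250 / (8/11) = 543.297 ms

543 ms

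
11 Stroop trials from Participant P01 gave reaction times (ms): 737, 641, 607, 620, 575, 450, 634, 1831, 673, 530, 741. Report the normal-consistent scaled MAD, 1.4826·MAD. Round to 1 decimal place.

Sorted: 450, 530, 575, 607, 620, 634, 641, 673, 737, 741, 1831 → median = 634
|x − 634| sorted: 0, 7, 14, 27, 39, 59, 103, 104, 107, 184, 1197 → MAD = 59
Robust SD ≈ 1.4826 × 59 = 87.473

87.5 ms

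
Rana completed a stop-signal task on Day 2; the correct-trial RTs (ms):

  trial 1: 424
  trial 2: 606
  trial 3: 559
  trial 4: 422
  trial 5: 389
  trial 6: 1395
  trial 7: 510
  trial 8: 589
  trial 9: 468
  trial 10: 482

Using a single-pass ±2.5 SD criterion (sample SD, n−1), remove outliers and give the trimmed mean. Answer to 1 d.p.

494.3 ms

n = 10, ΣRT = 5844, M = 584.400
Σ(x−M)² = 778058.40; s = √(778058.40/9) = 294.025
Cutoffs: 584.400 ± 2.5·294.025 → [-150.7, 1319.5]
Outside: 1395 → excluded.
Retained (n=9): Σ = 4449, mean = 4449/9 = 494.333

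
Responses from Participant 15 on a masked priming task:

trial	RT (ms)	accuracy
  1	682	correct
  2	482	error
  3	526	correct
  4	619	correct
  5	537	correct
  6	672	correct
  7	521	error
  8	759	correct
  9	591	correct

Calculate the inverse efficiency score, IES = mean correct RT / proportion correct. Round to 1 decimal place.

Correct trials (n=7): 682, 526, 619, 537, 672, 759, 591
Mean correct RT = 4386/7 = 626.5714 ms
Proportion correct = 7/9
IES = 626.5714 / (7/9) = 805.592 ms

805.6 ms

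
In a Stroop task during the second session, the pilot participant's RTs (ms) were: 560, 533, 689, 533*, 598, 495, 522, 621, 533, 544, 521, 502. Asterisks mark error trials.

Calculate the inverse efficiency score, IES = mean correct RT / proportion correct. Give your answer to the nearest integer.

Correct trials (n=11): 560, 533, 689, 598, 495, 522, 621, 533, 544, 521, 502
Mean correct RT = 6118/11 = 556.1818 ms
Proportion correct = 11/12
IES = 556.1818 / (11/12) = 606.744 ms

607 ms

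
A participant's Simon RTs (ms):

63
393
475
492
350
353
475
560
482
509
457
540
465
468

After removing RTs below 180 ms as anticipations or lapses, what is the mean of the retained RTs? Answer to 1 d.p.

Excluded: 63
Retained (n=13): Σ = 6019
Mean = 6019/13 = 463.0000

463.0 ms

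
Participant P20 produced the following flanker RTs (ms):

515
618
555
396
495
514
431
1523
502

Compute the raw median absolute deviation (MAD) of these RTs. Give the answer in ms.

Sorted: 396, 431, 495, 502, 514, 515, 555, 618, 1523 → median = 514
|x − 514|: 1, 104, 41, 118, 19, 0, 83, 1009, 12
Sorted deviations: 0, 1, 12, 19, 41, 83, 104, 118, 1009 → MAD = 41

41 ms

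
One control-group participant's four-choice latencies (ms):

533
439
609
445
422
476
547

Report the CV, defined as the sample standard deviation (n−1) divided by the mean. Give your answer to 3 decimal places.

n = 7, Σ = 3471, M = 495.8571
Σ(x−M)² = 28464.857; s = √(28464.857/6) = 68.8777
CV = 68.8777 / 495.8571 = 0.13891

0.139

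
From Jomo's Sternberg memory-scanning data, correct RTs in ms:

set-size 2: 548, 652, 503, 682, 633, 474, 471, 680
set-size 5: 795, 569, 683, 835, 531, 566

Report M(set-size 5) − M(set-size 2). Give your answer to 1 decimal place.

82.8 ms

M(set-size 2) = 4643/8 = 580.375
M(set-size 5) = 3979/6 = 663.167
Difference = 663.167 − 580.375 = 82.792 ms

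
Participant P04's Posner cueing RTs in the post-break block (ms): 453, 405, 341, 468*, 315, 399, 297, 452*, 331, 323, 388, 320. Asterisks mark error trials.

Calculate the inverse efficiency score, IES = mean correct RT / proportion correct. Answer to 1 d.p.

428.6 ms

Correct trials (n=10): 453, 405, 341, 315, 399, 297, 331, 323, 388, 320
Mean correct RT = 3572/10 = 357.2000 ms
Proportion correct = 10/12
IES = 357.2000 / (10/12) = 428.640 ms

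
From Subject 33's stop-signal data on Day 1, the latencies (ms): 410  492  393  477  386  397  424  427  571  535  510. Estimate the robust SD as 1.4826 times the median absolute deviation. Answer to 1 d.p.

60.8 ms

Sorted: 386, 393, 397, 410, 424, 427, 477, 492, 510, 535, 571 → median = 427
|x − 427| sorted: 0, 3, 17, 30, 34, 41, 50, 65, 83, 108, 144 → MAD = 41
Robust SD ≈ 1.4826 × 41 = 60.787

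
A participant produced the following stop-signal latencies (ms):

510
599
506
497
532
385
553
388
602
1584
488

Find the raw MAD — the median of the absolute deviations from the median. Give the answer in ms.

Sorted: 385, 388, 488, 497, 506, 510, 532, 553, 599, 602, 1584 → median = 510
|x − 510|: 0, 89, 4, 13, 22, 125, 43, 122, 92, 1074, 22
Sorted deviations: 0, 4, 13, 22, 22, 43, 89, 92, 122, 125, 1074 → MAD = 43

43 ms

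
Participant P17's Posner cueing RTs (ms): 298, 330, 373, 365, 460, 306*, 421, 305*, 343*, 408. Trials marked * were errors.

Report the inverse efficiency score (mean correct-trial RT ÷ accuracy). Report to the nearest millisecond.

Correct trials (n=7): 298, 330, 373, 365, 460, 421, 408
Mean correct RT = 2655/7 = 379.2857 ms
Proportion correct = 7/10
IES = 379.2857 / (7/10) = 541.837 ms

542 ms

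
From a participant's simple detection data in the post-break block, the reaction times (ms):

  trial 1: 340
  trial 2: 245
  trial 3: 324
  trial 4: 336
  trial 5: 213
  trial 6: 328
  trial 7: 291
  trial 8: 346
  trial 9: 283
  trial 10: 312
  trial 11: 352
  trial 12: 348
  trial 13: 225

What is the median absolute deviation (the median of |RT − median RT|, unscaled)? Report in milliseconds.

24 ms

Sorted: 213, 225, 245, 283, 291, 312, 324, 328, 336, 340, 346, 348, 352 → median = 324
|x − 324|: 16, 79, 0, 12, 111, 4, 33, 22, 41, 12, 28, 24, 99
Sorted deviations: 0, 4, 12, 12, 16, 22, 24, 28, 33, 41, 79, 99, 111 → MAD = 24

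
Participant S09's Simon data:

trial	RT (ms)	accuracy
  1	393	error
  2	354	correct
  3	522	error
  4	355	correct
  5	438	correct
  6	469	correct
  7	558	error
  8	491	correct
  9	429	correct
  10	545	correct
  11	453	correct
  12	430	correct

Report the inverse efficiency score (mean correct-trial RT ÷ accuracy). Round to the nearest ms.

587 ms

Correct trials (n=9): 354, 355, 438, 469, 491, 429, 545, 453, 430
Mean correct RT = 3964/9 = 440.4444 ms
Proportion correct = 9/12
IES = 440.4444 / (9/12) = 587.259 ms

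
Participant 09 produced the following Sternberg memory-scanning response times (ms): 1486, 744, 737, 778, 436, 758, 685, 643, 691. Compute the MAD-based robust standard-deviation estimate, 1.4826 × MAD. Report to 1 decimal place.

Sorted: 436, 643, 685, 691, 737, 744, 758, 778, 1486 → median = 737
|x − 737| sorted: 0, 7, 21, 41, 46, 52, 94, 301, 749 → MAD = 46
Robust SD ≈ 1.4826 × 46 = 68.200

68.2 ms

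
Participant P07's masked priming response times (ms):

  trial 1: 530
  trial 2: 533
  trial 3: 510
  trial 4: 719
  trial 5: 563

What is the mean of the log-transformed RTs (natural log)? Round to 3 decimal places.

6.339

ln(RT): 6.2729, 6.2785, 6.2344, 6.5779, 6.3333
Σ ln(RT) = 31.6970
Mean = 31.6970/5 = 6.33939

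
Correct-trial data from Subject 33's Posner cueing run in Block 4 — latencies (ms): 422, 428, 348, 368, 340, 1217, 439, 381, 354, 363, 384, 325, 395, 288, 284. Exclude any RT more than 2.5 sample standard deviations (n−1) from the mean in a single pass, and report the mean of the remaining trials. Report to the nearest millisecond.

n = 15, ΣRT = 6336, M = 422.400
Σ(x−M)² = 705831.60; s = √(705831.60/14) = 224.536
Cutoffs: 422.400 ± 2.5·224.536 → [-138.9, 983.7]
Outside: 1217 → excluded.
Retained (n=14): Σ = 5119, mean = 5119/14 = 365.643

366 ms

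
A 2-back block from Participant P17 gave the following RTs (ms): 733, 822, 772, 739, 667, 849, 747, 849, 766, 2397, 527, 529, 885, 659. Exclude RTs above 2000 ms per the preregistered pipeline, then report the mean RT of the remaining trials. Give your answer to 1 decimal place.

734.2 ms

Excluded: 2397
Retained (n=13): Σ = 9544
Mean = 9544/13 = 734.1538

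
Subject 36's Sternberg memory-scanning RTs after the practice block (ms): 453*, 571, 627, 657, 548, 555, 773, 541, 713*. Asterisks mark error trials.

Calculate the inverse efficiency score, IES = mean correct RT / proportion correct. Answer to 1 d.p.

Correct trials (n=7): 571, 627, 657, 548, 555, 773, 541
Mean correct RT = 4272/7 = 610.2857 ms
Proportion correct = 7/9
IES = 610.2857 / (7/9) = 784.653 ms

784.7 ms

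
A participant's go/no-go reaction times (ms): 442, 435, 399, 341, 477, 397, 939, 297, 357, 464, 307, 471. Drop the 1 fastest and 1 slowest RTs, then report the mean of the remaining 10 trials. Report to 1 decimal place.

Sorted: 297, 307, 341, 357, 397, 399, 435, 442, 464, 471, 477, 939
Drop lowest 1 (297) and highest 1 (939)
Remaining (n=10): Σ = 4090, mean = 4090/10 = 409.000

409.0 ms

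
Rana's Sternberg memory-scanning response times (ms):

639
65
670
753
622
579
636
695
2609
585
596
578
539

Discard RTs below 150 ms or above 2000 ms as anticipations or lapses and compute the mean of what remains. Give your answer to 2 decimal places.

626.55 ms

Excluded: 65, 2609
Retained (n=11): Σ = 6892
Mean = 6892/11 = 626.5455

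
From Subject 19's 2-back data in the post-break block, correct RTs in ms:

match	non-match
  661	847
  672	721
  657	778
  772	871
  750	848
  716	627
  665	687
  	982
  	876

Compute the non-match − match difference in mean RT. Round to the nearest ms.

M(match) = 4893/7 = 699.000
M(non-match) = 7237/9 = 804.111
Difference = 804.111 − 699.000 = 105.111 ms

105 ms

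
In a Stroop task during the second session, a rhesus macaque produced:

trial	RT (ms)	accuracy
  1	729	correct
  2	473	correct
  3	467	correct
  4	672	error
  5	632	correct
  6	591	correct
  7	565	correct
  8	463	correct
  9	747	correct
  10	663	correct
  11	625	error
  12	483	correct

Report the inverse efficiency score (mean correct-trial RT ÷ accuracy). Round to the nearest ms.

Correct trials (n=10): 729, 473, 467, 632, 591, 565, 463, 747, 663, 483
Mean correct RT = 5813/10 = 581.3000 ms
Proportion correct = 10/12
IES = 581.3000 / (10/12) = 697.560 ms

698 ms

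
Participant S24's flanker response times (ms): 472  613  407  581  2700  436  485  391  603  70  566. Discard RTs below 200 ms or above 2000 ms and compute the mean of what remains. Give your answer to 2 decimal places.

506.00 ms

Excluded: 70, 2700
Retained (n=9): Σ = 4554
Mean = 4554/9 = 506.0000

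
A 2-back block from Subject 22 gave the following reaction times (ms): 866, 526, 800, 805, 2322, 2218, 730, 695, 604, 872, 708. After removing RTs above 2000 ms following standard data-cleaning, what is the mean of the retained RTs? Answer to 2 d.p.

734.00 ms

Excluded: 2218, 2322
Retained (n=9): Σ = 6606
Mean = 6606/9 = 734.0000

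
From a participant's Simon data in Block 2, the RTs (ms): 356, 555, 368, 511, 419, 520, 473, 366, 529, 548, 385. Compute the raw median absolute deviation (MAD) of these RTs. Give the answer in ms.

Sorted: 356, 366, 368, 385, 419, 473, 511, 520, 529, 548, 555 → median = 473
|x − 473|: 117, 82, 105, 38, 54, 47, 0, 107, 56, 75, 88
Sorted deviations: 0, 38, 47, 54, 56, 75, 82, 88, 105, 107, 117 → MAD = 75

75 ms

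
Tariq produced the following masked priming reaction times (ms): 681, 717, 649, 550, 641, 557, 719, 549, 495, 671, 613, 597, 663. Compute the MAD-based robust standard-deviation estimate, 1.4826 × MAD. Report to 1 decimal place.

65.2 ms

Sorted: 495, 549, 550, 557, 597, 613, 641, 649, 663, 671, 681, 717, 719 → median = 641
|x − 641| sorted: 0, 8, 22, 28, 30, 40, 44, 76, 78, 84, 91, 92, 146 → MAD = 44
Robust SD ≈ 1.4826 × 44 = 65.234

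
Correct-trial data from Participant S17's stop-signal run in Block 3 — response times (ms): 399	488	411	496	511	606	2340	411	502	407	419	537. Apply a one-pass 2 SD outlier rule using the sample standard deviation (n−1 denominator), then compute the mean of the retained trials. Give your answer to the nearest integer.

n = 12, ΣRT = 7527, M = 627.250
Σ(x−M)² = 3245432.25; s = √(3245432.25/11) = 543.175
Cutoffs: 627.250 ± 2·543.175 → [-459.1, 1713.6]
Outside: 2340 → excluded.
Retained (n=11): Σ = 5187, mean = 5187/11 = 471.545

472 ms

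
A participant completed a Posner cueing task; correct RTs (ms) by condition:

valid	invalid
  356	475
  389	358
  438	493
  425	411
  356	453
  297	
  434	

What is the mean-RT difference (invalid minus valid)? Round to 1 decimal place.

M(valid) = 2695/7 = 385.000
M(invalid) = 2190/5 = 438.000
Difference = 438.000 − 385.000 = 53.000 ms

53.0 ms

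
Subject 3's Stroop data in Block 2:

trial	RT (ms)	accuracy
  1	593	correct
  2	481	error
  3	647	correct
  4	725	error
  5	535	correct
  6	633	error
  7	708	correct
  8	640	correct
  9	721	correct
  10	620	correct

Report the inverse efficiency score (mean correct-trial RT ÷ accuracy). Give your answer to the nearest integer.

911 ms

Correct trials (n=7): 593, 647, 535, 708, 640, 721, 620
Mean correct RT = 4464/7 = 637.7143 ms
Proportion correct = 7/10
IES = 637.7143 / (7/10) = 911.020 ms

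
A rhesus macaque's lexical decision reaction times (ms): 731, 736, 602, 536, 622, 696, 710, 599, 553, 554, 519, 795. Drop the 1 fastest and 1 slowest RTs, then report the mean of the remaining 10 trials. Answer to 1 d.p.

Sorted: 519, 536, 553, 554, 599, 602, 622, 696, 710, 731, 736, 795
Drop lowest 1 (519) and highest 1 (795)
Remaining (n=10): Σ = 6339, mean = 6339/10 = 633.900

633.9 ms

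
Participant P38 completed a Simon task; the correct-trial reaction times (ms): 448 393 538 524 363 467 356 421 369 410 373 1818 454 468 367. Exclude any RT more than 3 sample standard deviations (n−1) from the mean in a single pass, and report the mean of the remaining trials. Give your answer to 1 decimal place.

425.1 ms

n = 15, ΣRT = 7769, M = 517.933
Σ(x−M)² = 1857526.93; s = √(1857526.93/14) = 364.253
Cutoffs: 517.933 ± 3·364.253 → [-574.8, 1610.7]
Outside: 1818 → excluded.
Retained (n=14): Σ = 5951, mean = 5951/14 = 425.071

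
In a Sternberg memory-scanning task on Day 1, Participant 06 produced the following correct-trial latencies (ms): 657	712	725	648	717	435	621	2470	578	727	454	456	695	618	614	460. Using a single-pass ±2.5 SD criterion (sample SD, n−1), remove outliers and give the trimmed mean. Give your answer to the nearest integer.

608 ms

n = 16, ΣRT = 11587, M = 724.188
Σ(x−M)² = 3413026.44; s = √(3413026.44/15) = 477.006
Cutoffs: 724.188 ± 2.5·477.006 → [-468.3, 1916.7]
Outside: 2470 → excluded.
Retained (n=15): Σ = 9117, mean = 9117/15 = 607.800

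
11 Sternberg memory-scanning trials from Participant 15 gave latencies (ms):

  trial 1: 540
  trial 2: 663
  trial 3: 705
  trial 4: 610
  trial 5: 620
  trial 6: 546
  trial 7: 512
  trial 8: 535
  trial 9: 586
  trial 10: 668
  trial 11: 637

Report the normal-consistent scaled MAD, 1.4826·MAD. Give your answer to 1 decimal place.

86.0 ms

Sorted: 512, 535, 540, 546, 586, 610, 620, 637, 663, 668, 705 → median = 610
|x − 610| sorted: 0, 10, 24, 27, 53, 58, 64, 70, 75, 95, 98 → MAD = 58
Robust SD ≈ 1.4826 × 58 = 85.991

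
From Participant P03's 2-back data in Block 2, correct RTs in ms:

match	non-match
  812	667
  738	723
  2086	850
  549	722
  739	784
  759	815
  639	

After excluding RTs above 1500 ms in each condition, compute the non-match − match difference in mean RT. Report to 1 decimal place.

match: exclude 2086
M(match) = 4236/6 = 706.000
M(non-match) = 4561/6 = 760.167
Difference = 760.167 − 706.000 = 54.167 ms

54.2 ms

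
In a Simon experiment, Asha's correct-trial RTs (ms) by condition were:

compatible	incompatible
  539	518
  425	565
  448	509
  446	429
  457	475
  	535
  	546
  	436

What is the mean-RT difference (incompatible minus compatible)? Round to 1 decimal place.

M(compatible) = 2315/5 = 463.000
M(incompatible) = 4013/8 = 501.625
Difference = 501.625 − 463.000 = 38.625 ms

38.6 ms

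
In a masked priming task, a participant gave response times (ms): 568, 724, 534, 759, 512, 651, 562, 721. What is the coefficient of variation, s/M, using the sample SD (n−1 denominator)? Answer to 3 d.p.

0.154

n = 8, Σ = 5031, M = 628.8750
Σ(x−M)² = 65796.875; s = √(65796.875/7) = 96.9513
CV = 96.9513 / 628.8750 = 0.15417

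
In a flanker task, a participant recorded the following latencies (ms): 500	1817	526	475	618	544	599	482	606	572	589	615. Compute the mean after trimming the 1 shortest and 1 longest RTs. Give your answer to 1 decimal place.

Sorted: 475, 482, 500, 526, 544, 572, 589, 599, 606, 615, 618, 1817
Drop lowest 1 (475) and highest 1 (1817)
Remaining (n=10): Σ = 5651, mean = 5651/10 = 565.100

565.1 ms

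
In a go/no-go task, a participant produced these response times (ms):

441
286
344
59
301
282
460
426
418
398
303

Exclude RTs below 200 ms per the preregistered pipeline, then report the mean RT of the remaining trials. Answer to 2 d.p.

Excluded: 59
Retained (n=10): Σ = 3659
Mean = 3659/10 = 365.9000

365.90 ms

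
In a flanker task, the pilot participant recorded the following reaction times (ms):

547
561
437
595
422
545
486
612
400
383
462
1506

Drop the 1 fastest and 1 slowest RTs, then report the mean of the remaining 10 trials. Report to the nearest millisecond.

507 ms

Sorted: 383, 400, 422, 437, 462, 486, 545, 547, 561, 595, 612, 1506
Drop lowest 1 (383) and highest 1 (1506)
Remaining (n=10): Σ = 5067, mean = 5067/10 = 506.700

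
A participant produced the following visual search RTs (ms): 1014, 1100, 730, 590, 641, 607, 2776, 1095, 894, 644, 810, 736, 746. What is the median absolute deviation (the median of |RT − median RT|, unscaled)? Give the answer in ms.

139 ms

Sorted: 590, 607, 641, 644, 730, 736, 746, 810, 894, 1014, 1095, 1100, 2776 → median = 746
|x − 746|: 268, 354, 16, 156, 105, 139, 2030, 349, 148, 102, 64, 10, 0
Sorted deviations: 0, 10, 16, 64, 102, 105, 139, 148, 156, 268, 349, 354, 2030 → MAD = 139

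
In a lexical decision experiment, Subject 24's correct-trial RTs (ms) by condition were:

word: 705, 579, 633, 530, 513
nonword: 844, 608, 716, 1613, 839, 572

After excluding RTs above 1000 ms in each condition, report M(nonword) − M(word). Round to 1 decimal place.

123.8 ms

nonword: exclude 1613
M(word) = 2960/5 = 592.000
M(nonword) = 3579/5 = 715.800
Difference = 715.800 − 592.000 = 123.800 ms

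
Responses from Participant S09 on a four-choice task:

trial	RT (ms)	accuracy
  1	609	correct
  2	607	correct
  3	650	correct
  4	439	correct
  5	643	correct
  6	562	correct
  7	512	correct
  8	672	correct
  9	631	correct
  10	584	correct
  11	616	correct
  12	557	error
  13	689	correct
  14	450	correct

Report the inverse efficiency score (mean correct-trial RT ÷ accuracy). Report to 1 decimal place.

634.9 ms

Correct trials (n=13): 609, 607, 650, 439, 643, 562, 512, 672, 631, 584, 616, 689, 450
Mean correct RT = 7664/13 = 589.5385 ms
Proportion correct = 13/14
IES = 589.5385 / (13/14) = 634.888 ms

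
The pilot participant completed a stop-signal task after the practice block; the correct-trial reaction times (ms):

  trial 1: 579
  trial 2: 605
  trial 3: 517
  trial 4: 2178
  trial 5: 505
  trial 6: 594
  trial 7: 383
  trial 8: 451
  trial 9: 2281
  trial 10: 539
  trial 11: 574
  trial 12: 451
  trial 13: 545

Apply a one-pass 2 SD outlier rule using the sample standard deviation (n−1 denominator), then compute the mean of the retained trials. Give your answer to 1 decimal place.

522.1 ms

n = 13, ΣRT = 10202, M = 784.769
Σ(x−M)² = 4987358.31; s = √(4987358.31/12) = 644.681
Cutoffs: 784.769 ± 2·644.681 → [-504.6, 2074.1]
Outside: 2178, 2281 → excluded.
Retained (n=11): Σ = 5743, mean = 5743/11 = 522.091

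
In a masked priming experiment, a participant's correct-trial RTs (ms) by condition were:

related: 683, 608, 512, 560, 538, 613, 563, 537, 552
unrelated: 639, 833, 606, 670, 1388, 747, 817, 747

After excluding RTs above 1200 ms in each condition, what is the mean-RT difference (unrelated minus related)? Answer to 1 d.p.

148.7 ms

unrelated: exclude 1388
M(related) = 5166/9 = 574.000
M(unrelated) = 5059/7 = 722.714
Difference = 722.714 − 574.000 = 148.714 ms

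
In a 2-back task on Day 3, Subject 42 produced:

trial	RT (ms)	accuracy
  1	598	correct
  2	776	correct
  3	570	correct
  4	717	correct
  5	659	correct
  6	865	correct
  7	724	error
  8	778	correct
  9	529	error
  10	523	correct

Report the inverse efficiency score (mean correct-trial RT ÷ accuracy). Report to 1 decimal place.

Correct trials (n=8): 598, 776, 570, 717, 659, 865, 778, 523
Mean correct RT = 5486/8 = 685.7500 ms
Proportion correct = 8/10
IES = 685.7500 / (8/10) = 857.188 ms

857.2 ms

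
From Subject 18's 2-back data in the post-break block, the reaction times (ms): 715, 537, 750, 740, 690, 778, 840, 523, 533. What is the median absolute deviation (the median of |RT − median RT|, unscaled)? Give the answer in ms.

63 ms

Sorted: 523, 533, 537, 690, 715, 740, 750, 778, 840 → median = 715
|x − 715|: 0, 178, 35, 25, 25, 63, 125, 192, 182
Sorted deviations: 0, 25, 25, 35, 63, 125, 178, 182, 192 → MAD = 63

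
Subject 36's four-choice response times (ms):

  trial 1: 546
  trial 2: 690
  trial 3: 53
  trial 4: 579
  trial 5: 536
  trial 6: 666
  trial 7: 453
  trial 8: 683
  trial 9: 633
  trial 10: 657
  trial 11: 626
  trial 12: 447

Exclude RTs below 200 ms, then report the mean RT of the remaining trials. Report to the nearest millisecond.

Excluded: 53
Retained (n=11): Σ = 6516
Mean = 6516/11 = 592.3636

592 ms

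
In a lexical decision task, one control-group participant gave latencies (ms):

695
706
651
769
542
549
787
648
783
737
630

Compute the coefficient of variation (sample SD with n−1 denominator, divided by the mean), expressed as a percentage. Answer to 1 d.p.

n = 11, Σ = 7497, M = 681.5455
Σ(x−M)² = 74672.727; s = √(74672.727/10) = 86.4134
CV = 86.4134 / 681.5455 = 0.12679 = 12.679%

12.7%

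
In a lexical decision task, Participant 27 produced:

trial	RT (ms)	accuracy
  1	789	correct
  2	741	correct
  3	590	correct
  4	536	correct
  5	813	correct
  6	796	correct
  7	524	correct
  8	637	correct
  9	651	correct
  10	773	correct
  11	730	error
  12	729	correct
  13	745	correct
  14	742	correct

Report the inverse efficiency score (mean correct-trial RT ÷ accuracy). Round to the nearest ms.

751 ms

Correct trials (n=13): 789, 741, 590, 536, 813, 796, 524, 637, 651, 773, 729, 745, 742
Mean correct RT = 9066/13 = 697.3846 ms
Proportion correct = 13/14
IES = 697.3846 / (13/14) = 751.030 ms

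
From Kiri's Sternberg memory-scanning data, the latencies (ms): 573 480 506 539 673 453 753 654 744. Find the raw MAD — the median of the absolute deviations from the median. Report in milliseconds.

93 ms

Sorted: 453, 480, 506, 539, 573, 654, 673, 744, 753 → median = 573
|x − 573|: 0, 93, 67, 34, 100, 120, 180, 81, 171
Sorted deviations: 0, 34, 67, 81, 93, 100, 120, 171, 180 → MAD = 93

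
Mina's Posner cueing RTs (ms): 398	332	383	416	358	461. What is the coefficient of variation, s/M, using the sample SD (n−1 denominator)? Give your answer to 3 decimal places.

0.115

n = 6, Σ = 2348, M = 391.3333
Σ(x−M)² = 10207.333; s = √(10207.333/5) = 45.1826
CV = 45.1826 / 391.3333 = 0.11546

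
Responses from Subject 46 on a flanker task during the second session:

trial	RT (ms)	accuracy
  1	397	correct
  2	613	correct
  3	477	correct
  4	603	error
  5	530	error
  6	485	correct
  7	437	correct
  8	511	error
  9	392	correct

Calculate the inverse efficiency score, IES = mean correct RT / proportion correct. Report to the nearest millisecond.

Correct trials (n=6): 397, 613, 477, 485, 437, 392
Mean correct RT = 2801/6 = 466.8333 ms
Proportion correct = 6/9
IES = 466.8333 / (6/9) = 700.250 ms

700 ms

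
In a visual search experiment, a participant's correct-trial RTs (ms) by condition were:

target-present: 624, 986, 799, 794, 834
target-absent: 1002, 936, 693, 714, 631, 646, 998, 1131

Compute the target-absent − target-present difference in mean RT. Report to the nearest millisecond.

M(target-present) = 4037/5 = 807.400
M(target-absent) = 6751/8 = 843.875
Difference = 843.875 − 807.400 = 36.475 ms

36 ms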